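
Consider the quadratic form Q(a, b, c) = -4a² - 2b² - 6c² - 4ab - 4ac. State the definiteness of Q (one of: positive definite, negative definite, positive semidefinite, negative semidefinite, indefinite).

Write A = [[-4, -2, -2], [-2, -2, 0], [-2, 0, -6]].
An LDLᵀ factorisation of A has diagonal entries -4, -1, -4.
Counting signs: 3 negative.
Hence Q is negative definite.

negative definite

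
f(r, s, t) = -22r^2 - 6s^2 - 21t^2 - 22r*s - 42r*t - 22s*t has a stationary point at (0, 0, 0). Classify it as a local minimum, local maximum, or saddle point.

local maximum

The Hessian at the origin is H = [[-44, -22, -42], [-22, -12, -22], [-42, -22, -42]].
Applying the same elementary operations to the rows and columns of H produces a congruent diagonal matrix with entries -44, -1, -10/11.
So there are 3 negative pivots.
H is negative definite, so the origin is a strict local maximum.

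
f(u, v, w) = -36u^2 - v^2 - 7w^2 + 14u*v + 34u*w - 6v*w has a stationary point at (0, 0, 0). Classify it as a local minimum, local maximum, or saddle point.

saddle point

The Hessian at the origin is H = [[-72, 14, 34], [14, -2, -6], [34, -6, -14]].
Symmetric row and column elimination reduces H to a congruent diagonal form with pivots -72, 13/18, 20/13.
That gives 2 positive, 1 negative pivots.
H is indefinite, so the origin is a saddle point.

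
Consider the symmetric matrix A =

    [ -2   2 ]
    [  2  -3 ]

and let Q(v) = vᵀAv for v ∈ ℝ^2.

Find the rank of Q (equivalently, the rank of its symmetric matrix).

2

Symmetric row and column elimination reduces A to a congruent diagonal form with pivots -2, -1.
So there are 2 negative pivots.
The rank is the number of nonzero pivots: 2.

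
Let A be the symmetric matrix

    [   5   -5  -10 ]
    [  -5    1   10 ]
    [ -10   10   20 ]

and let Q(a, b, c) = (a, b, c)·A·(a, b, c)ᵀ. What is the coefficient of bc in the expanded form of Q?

20

The coefficient of bc is A[2,3] + A[3,2] = 2·10 = 20.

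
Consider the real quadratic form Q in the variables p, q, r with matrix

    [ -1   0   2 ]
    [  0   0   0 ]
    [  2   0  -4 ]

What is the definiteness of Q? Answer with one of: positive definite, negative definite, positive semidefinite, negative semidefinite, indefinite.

Congruent diagonalization of A (simultaneous row and column reduction) yields pivots -1, 0, 0.
That gives 1 negative, 2 zero pivots.
Hence Q is negative semidefinite.

negative semidefinite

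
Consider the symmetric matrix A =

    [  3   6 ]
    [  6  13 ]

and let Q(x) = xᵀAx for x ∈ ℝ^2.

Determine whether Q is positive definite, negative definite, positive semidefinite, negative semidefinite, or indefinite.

For the 2×2 matrix [[3, 6], [6, 13]]: det = 3·13 − (6)² = 3, trace = 16.
det > 0 so both eigenvalues share the sign of the trace; trace = 16 > 0 ⇒ both positive.

positive definite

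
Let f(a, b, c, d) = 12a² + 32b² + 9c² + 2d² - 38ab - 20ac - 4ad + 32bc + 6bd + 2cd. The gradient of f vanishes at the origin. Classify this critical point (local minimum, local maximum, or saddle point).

The Hessian at the origin is H = [[24, -38, -20, -4], [-38, 64, 32, 6], [-20, 32, 18, 2], [-4, 6, 2, 4]].
An LDLᵀ factorisation of H has diagonal entries 24, 23/6, 30/23, 2.
That gives 4 positive pivots.
H is positive definite, so the origin is a strict local minimum.

local minimum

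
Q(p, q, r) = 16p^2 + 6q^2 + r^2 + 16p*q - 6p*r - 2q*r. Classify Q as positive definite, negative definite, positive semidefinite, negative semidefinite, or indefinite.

The symmetric matrix is A = [[16, 8, -3], [8, 6, -1], [-3, -1, 1]].
Symmetric row and column elimination reduces A to a congruent diagonal form with pivots 16, 2, 5/16.
Counting signs: 3 positive.
Hence Q is positive definite.

positive definite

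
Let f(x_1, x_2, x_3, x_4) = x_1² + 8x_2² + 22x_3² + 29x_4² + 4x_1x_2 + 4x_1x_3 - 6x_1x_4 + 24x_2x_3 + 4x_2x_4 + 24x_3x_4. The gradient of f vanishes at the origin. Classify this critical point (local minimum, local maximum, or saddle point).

local minimum

The Hessian at the origin is H = [[2, 4, 4, -6], [4, 16, 24, 4], [4, 24, 44, 24], [-6, 4, 24, 58]].
Row-reducing H symmetrically gives the diagonal entries 2, 8, 4, 4.
That gives 4 positive pivots.
H is positive definite, so the origin is a strict local minimum.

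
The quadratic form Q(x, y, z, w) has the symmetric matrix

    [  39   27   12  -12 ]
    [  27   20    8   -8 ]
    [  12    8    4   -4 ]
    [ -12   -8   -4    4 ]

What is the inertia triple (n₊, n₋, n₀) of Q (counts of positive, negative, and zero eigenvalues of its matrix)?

(3, 0, 1)

Congruent diagonalization of A (simultaneous row and column reduction) yields pivots 39, 17/13, 4/17, 0.
So there are 3 positive, 1 zero pivots.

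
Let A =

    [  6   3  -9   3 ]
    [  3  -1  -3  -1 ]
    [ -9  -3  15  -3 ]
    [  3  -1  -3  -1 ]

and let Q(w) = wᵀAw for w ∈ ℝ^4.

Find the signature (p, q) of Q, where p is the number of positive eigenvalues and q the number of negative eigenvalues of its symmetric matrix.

Symmetric row and column elimination reduces A to a congruent diagonal form with pivots 6, -5/2, 12/5, 0.
Counting signs: 2 positive, 1 negative, 1 zero.

(2, 1)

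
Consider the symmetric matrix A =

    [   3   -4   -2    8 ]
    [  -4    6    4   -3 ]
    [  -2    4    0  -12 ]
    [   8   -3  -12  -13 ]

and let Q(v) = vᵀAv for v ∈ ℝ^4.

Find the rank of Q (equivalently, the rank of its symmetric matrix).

4

Applying the same elementary operations to the rows and columns of A produces a congruent diagonal matrix with entries 3, 2/3, -4, -3/2.
Counting signs: 2 positive, 2 negative.
The rank is the number of nonzero pivots: 4.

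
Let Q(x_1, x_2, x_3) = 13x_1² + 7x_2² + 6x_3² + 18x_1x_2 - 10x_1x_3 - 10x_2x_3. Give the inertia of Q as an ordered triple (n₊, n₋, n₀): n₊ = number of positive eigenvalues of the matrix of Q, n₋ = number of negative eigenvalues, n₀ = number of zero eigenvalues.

(3, 0, 0)

Write A = [[13, 9, -5], [9, 7, -5], [-5, -5, 6]].
Congruent diagonalization of A (simultaneous row and column reduction) yields pivots 13, 10/13, 1.
Counting signs: 3 positive.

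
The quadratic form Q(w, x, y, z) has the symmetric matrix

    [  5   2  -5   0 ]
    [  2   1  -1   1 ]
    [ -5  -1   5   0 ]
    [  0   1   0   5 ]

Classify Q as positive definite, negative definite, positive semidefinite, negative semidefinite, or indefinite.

indefinite

An LDLᵀ factorisation of A has diagonal entries 5, 1/5, -5, 5.
Counting signs: 3 positive, 1 negative.
Hence Q is indefinite.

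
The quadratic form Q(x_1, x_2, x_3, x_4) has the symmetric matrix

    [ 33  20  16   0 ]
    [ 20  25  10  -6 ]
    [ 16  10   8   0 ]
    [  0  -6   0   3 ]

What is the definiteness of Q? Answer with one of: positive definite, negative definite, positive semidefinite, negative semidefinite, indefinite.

Leading principal minors: Δ_1 = 33, Δ_2 = 425, Δ_3 = 100, Δ_4 = 12.
All leading principal minors are positive, so by Sylvester's criterion Q is positive definite.

positive definite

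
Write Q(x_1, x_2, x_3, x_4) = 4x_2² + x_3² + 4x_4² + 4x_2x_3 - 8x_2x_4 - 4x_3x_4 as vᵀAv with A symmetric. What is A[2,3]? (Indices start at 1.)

2

The coefficient of x_2·x_3 in Q is 4. For a symmetric A this equals A[2,3] + A[3,2] = 2·A[2,3].
So A[2,3] = 4/2 = 2.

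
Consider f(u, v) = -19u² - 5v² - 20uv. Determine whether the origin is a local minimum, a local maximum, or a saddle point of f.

saddle point

The Hessian at the origin is H = [[-38, -20], [-20, -10]].
det H = -38·-10 − (-20)² = -20 < 0, so H is indefinite.
Therefore the origin is a saddle point.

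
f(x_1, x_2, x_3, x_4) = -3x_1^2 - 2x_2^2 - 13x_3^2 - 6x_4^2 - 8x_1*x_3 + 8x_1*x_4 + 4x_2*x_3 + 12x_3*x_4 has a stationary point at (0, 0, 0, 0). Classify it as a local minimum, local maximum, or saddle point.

The Hessian at the origin is H = [[-6, 0, -8, 8], [0, -4, 4, 0], [-8, 4, -26, 12], [8, 0, 12, -12]].
Symmetric row and column elimination reduces H to a congruent diagonal form with pivots -6, -4, -34/3, -20/17.
That gives 4 negative pivots.
H is negative definite, so the origin is a strict local maximum.

local maximum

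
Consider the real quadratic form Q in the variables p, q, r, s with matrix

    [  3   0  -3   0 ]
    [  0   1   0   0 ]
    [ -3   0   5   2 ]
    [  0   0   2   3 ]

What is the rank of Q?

4

An LDLᵀ factorisation of A has diagonal entries 3, 1, 2, 1.
That gives 4 positive pivots.
The rank is the number of nonzero pivots: 4.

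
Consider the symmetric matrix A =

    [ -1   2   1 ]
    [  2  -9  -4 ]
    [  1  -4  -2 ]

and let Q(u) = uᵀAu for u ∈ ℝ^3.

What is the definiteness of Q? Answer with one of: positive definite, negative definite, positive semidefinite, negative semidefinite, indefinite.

negative definite

Congruent diagonalization of A (simultaneous row and column reduction) yields pivots -1, -5, -1/5.
That gives 3 negative pivots.
Hence Q is negative definite.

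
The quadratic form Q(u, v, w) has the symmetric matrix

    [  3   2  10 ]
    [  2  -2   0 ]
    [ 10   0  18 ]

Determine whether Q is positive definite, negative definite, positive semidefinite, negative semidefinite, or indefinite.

Row-reducing A symmetrically gives the diagonal entries 3, -10/3, -2.
Counting signs: 1 positive, 2 negative.
Hence Q is indefinite.

indefinite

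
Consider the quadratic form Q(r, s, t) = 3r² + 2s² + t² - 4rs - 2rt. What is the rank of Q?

The associated matrix is A = [[3, -2, -1], [-2, 2, 0], [-1, 0, 1]].
Applying the same elementary operations to the rows and columns of A produces a congruent diagonal matrix with entries 3, 2/3, 0.
Counting signs: 2 positive, 1 zero.
The rank is the number of nonzero pivots: 2.

2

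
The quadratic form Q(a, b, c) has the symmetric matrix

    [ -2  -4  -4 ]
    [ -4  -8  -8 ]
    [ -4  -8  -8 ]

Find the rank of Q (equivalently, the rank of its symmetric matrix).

1

Congruent diagonalization of A (simultaneous row and column reduction) yields pivots -2, 0, 0.
Counting signs: 1 negative, 2 zero.
The rank is the number of nonzero pivots: 1.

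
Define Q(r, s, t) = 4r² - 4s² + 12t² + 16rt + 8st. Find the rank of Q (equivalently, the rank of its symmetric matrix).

2

The symmetric matrix is A = [[4, 0, 8], [0, -4, 4], [8, 4, 12]].
Row-reducing A symmetrically gives the diagonal entries 4, -4, 0.
That gives 1 positive, 1 negative, 1 zero pivots.
The rank is the number of nonzero pivots: 2.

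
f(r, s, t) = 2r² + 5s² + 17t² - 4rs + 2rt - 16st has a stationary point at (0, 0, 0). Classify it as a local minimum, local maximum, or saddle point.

The Hessian at the origin is H = [[4, -4, 2], [-4, 10, -16], [2, -16, 34]].
Applying the same elementary operations to the rows and columns of H produces a congruent diagonal matrix with entries 4, 6, 1/3.
Counting signs: 3 positive.
H is positive definite, so the origin is a strict local minimum.

local minimum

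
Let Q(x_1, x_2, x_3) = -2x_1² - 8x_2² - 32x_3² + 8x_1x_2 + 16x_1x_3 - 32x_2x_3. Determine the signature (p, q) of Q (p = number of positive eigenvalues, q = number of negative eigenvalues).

(0, 1)

The associated matrix is A = [[-2, 4, 8], [4, -8, -16], [8, -16, -32]].
Row-reducing A symmetrically gives the diagonal entries -2, 0, 0.
Counting signs: 1 negative, 2 zero.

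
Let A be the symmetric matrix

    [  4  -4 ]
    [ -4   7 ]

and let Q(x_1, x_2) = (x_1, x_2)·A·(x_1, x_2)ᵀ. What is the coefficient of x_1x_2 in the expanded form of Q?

-8

The coefficient of x_1x_2 is A[1,2] + A[2,1] = 2·(-4) = -8.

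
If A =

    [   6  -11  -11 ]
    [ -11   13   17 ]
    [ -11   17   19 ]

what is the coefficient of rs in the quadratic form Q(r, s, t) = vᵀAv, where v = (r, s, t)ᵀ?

-22

The coefficient of rs is A[1,2] + A[2,1] = 2·(-11) = -22.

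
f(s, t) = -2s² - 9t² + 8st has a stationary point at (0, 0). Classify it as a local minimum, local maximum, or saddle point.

The Hessian at the origin is H = [[-4, 8], [8, -18]].
det H = -4·-18 − (8)² = 8 > 0 and H[1,1] = -4 < 0, so H is negative definite.
Therefore the origin is a local maximum.

local maximum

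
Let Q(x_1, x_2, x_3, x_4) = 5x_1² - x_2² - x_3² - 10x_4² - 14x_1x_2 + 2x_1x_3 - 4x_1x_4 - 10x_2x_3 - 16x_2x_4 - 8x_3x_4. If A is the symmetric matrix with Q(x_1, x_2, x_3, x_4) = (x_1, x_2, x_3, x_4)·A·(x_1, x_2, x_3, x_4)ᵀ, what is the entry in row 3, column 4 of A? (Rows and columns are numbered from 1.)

The coefficient of x_3·x_4 in Q is -8. For a symmetric A this equals A[3,4] + A[4,3] = 2·A[3,4].
So A[3,4] = -8/2 = -4.

-4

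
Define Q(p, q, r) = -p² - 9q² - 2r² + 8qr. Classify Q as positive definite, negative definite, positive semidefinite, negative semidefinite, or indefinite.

Write A = [[-1, 0, 0], [0, -9, 4], [0, 4, -2]].
Symmetric row and column elimination reduces A to a congruent diagonal form with pivots -1, -9, -2/9.
So there are 3 negative pivots.
Hence Q is negative definite.

negative definite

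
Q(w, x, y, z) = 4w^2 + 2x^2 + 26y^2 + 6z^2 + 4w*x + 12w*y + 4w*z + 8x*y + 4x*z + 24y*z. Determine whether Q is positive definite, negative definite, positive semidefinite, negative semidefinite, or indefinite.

positive semidefinite

The symmetric matrix is A = [[4, 2, 6, 2], [2, 2, 4, 2], [6, 4, 26, 12], [2, 2, 12, 6]].
Applying the same elementary operations to the rows and columns of A produces a congruent diagonal matrix with entries 4, 1, 16, 0.
So there are 3 positive, 1 zero pivots.
Hence Q is positive semidefinite.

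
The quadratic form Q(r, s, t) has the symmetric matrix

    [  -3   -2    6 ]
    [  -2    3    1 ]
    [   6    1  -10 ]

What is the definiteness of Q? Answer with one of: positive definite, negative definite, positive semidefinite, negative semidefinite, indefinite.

Applying the same elementary operations to the rows and columns of A produces a congruent diagonal matrix with entries -3, 13/3, -1/13.
So there are 1 positive, 2 negative pivots.
Hence Q is indefinite.

indefinite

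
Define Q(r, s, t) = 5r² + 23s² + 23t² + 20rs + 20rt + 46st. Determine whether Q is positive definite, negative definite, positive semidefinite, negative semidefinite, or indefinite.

The associated matrix is A = [[5, 10, 10], [10, 23, 23], [10, 23, 23]].
Applying the same elementary operations to the rows and columns of A produces a congruent diagonal matrix with entries 5, 3, 0.
That gives 2 positive, 1 zero pivots.
Hence Q is positive semidefinite.

positive semidefinite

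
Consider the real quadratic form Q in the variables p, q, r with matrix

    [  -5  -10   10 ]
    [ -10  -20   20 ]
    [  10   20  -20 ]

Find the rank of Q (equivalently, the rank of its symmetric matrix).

Congruent diagonalization of A (simultaneous row and column reduction) yields pivots -5, 0, 0.
So there are 1 negative, 2 zero pivots.
The rank is the number of nonzero pivots: 1.

1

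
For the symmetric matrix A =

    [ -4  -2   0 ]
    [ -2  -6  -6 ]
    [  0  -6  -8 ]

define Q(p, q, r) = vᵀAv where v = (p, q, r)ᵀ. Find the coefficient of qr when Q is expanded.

The coefficient of qr is A[2,3] + A[3,2] = 2·(-6) = -12.

-12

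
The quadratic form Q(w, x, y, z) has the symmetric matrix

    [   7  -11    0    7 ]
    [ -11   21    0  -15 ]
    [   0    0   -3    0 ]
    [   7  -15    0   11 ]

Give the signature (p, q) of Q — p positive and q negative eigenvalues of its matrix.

Symmetric row and column elimination reduces A to a congruent diagonal form with pivots 7, 26/7, -3, -4/13.
That gives 2 positive, 2 negative pivots.

(2, 2)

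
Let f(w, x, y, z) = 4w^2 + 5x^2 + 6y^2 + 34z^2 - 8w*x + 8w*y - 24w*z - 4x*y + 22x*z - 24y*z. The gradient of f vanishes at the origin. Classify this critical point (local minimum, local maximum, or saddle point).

saddle point

The Hessian at the origin is H = [[8, -8, 8, -24], [-8, 10, -4, 22], [8, -4, 12, -24], [-24, 22, -24, 68]].
Symmetric row and column elimination reduces H to a congruent diagonal form with pivots 8, 2, -4, -2.
That gives 2 positive, 2 negative pivots.
H is indefinite, so the origin is a saddle point.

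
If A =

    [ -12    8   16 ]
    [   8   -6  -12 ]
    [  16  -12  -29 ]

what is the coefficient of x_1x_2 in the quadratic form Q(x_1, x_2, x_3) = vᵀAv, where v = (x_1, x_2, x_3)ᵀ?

The coefficient of x_1x_2 is A[1,2] + A[2,1] = 2·8 = 16.

16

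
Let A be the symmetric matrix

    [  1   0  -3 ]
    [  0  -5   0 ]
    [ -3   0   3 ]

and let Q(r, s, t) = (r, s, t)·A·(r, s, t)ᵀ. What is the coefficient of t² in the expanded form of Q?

The coefficient of t² is the diagonal entry A[3,3] = 3.

3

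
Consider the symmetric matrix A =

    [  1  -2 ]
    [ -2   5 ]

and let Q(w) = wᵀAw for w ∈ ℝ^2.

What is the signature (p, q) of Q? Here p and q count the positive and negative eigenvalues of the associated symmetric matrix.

Row-reducing A symmetrically gives the diagonal entries 1, 1.
So there are 2 positive pivots.

(2, 0)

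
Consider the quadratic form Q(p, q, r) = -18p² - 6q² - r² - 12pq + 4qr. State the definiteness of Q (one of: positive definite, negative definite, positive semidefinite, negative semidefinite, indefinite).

The associated matrix is A = [[-18, -6, 0], [-6, -6, 2], [0, 2, -1]].
Congruent diagonalization of A (simultaneous row and column reduction) yields pivots -18, -4, 0.
That gives 2 negative, 1 zero pivots.
Hence Q is negative semidefinite.

negative semidefinite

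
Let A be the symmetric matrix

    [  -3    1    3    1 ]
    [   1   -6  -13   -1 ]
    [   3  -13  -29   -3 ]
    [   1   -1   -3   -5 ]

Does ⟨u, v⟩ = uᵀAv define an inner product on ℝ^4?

Symmetric row and column elimination reduces A to a congruent diagonal form with pivots -3, -17/3, -10/17, -4.
Counting signs: 4 negative.
Hence Q is negative definite.
⟨·,·⟩ is an inner product exactly when A is positive definite.

no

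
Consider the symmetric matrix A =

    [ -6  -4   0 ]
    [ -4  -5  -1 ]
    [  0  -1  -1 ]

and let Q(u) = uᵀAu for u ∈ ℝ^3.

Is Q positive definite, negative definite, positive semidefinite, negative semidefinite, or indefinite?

Leading principal minors: Δ_1 = -6, Δ_2 = 14, Δ_3 = -8.
The signs alternate starting with Δ_1 < 0, so by Sylvester's criterion Q is negative definite.

negative definite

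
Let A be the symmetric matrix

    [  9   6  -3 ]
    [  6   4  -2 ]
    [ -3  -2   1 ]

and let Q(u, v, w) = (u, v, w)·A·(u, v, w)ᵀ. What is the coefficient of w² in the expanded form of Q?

1

The coefficient of w² is the diagonal entry A[3,3] = 1.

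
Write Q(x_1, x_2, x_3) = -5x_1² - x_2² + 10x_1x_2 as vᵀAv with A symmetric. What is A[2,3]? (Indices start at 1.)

0

The coefficient of x_2·x_3 in Q is 0. For a symmetric A this equals A[2,3] + A[3,2] = 2·A[2,3].
So A[2,3] = 0/2 = 0.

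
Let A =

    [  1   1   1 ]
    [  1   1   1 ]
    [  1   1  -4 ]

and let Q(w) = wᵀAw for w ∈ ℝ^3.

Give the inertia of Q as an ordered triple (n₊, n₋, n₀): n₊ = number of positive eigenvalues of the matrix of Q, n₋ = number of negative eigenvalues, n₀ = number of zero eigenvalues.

Row-reducing A symmetrically gives the diagonal entries 1, 0, -5.
That gives 1 positive, 1 negative, 1 zero pivots.

(1, 1, 1)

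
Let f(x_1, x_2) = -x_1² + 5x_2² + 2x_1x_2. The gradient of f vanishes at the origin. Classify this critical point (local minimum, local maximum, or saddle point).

saddle point

The Hessian at the origin is H = [[-2, 2], [2, 10]].
det H = -2·10 − (2)² = -24 < 0, so H is indefinite.
Therefore the origin is a saddle point.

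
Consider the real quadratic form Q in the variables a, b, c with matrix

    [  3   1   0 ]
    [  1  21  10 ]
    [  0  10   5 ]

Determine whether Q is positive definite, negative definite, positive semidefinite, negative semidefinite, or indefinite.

positive definite

Leading principal minors: Δ_1 = 3, Δ_2 = 62, Δ_3 = 10.
All leading principal minors are positive, so by Sylvester's criterion Q is positive definite.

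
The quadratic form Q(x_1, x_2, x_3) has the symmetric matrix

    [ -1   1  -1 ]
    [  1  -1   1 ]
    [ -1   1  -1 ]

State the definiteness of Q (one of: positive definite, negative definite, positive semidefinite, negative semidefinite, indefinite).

Row-reducing A symmetrically gives the diagonal entries -1, 0, 0.
That gives 1 negative, 2 zero pivots.
Hence Q is negative semidefinite.

negative semidefinite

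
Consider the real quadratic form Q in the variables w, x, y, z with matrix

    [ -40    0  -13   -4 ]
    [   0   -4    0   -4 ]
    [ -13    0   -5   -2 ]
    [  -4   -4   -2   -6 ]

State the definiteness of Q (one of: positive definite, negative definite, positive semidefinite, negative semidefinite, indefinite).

negative definite

Row-reducing A symmetrically gives the diagonal entries -40, -4, -31/40, -30/31.
So there are 4 negative pivots.
Hence Q is negative definite.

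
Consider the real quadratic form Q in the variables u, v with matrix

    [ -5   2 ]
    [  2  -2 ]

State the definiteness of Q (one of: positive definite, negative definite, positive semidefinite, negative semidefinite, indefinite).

Congruent diagonalization of A (simultaneous row and column reduction) yields pivots -5, -6/5.
That gives 2 negative pivots.
Hence Q is negative definite.

negative definite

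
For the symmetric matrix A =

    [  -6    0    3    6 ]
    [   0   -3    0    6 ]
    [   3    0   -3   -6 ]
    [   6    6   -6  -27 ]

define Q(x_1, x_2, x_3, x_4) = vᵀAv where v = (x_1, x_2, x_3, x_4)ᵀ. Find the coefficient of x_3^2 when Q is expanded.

The coefficient of x_3^2 is the diagonal entry A[3,3] = -3.

-3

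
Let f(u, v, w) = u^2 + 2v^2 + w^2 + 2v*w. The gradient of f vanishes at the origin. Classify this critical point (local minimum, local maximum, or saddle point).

local minimum

The Hessian at the origin is H = [[2, 0, 0], [0, 4, 2], [0, 2, 2]].
Congruent diagonalization of H (simultaneous row and column reduction) yields pivots 2, 4, 1.
Counting signs: 3 positive.
H is positive definite, so the origin is a strict local minimum.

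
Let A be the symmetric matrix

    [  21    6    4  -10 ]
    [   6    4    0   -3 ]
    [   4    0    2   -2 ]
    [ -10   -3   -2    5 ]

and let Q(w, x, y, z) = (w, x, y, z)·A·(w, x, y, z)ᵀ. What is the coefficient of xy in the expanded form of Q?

0

The coefficient of xy is A[2,3] + A[3,2] = 2·0 = 0.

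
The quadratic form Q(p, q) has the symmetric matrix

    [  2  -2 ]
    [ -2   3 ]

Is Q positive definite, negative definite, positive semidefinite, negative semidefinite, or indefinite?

For the 2×2 matrix [[2, -2], [-2, 3]]: det = 2·3 − (-2)² = 2, trace = 5.
det > 0 so both eigenvalues share the sign of the trace; trace = 5 > 0 ⇒ both positive.

positive definite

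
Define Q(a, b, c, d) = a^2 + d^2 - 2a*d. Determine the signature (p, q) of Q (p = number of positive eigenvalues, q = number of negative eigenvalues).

(1, 0)

Write A = [[1, 0, 0, -1], [0, 0, 0, 0], [0, 0, 0, 0], [-1, 0, 0, 1]].
Congruent diagonalization of A (simultaneous row and column reduction) yields pivots 1, 0, 0, 0.
So there are 1 positive, 3 zero pivots.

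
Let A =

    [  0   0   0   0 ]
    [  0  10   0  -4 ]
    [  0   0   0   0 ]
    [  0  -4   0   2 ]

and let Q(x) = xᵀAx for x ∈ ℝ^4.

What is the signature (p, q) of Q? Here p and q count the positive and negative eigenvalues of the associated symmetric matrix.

Row-reducing A symmetrically gives the diagonal entries 0, 10, 0, 2/5.
Counting signs: 2 positive, 2 zero.

(2, 0)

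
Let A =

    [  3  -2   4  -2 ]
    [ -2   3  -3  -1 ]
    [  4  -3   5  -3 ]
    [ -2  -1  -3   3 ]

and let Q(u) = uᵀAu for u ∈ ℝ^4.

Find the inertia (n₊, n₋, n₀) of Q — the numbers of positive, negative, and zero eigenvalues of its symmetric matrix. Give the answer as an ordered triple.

Applying the same elementary operations to the rows and columns of A produces a congruent diagonal matrix with entries 3, 5/3, -2/5, 0.
Counting signs: 2 positive, 1 negative, 1 zero.

(2, 1, 1)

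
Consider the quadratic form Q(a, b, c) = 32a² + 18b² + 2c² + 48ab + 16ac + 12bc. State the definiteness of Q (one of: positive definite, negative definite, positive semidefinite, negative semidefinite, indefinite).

The associated matrix is A = [[32, 24, 8], [24, 18, 6], [8, 6, 2]].
Congruent diagonalization of A (simultaneous row and column reduction) yields pivots 32, 0, 0.
So there are 1 positive, 2 zero pivots.
Hence Q is positive semidefinite.

positive semidefinite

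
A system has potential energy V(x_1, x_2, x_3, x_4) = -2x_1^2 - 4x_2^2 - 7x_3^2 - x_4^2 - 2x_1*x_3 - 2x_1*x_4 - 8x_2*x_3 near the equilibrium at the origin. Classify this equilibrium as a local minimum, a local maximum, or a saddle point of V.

local maximum

The Hessian at the origin is H = [[-4, 0, -2, -2], [0, -8, -8, 0], [-2, -8, -14, 0], [-2, 0, 0, -2]].
Applying the same elementary operations to the rows and columns of H produces a congruent diagonal matrix with entries -4, -8, -5, -4/5.
Counting signs: 4 negative.
H is negative definite, so the origin is a strict local maximum.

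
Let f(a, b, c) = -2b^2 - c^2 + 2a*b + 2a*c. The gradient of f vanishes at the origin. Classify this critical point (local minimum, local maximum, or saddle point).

The Hessian at the origin is H = [[0, 2, 2], [2, -4, 0], [2, 0, -2]].
H is indefinite, so the origin is a saddle point.

saddle point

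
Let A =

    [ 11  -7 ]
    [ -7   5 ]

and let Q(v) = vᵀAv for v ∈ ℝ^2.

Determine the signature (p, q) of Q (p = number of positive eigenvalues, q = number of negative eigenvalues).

(2, 0)

Symmetric row and column elimination reduces A to a congruent diagonal form with pivots 11, 6/11.
Counting signs: 2 positive.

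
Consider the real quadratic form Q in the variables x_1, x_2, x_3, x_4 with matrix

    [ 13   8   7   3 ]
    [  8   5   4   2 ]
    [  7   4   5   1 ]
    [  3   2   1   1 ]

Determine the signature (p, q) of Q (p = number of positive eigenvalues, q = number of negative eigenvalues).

Applying the same elementary operations to the rows and columns of A produces a congruent diagonal matrix with entries 13, 1/13, 0, 0.
Counting signs: 2 positive, 2 zero.

(2, 0)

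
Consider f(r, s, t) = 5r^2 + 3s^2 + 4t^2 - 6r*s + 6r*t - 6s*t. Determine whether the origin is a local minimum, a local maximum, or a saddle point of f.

The Hessian at the origin is H = [[10, -6, 6], [-6, 6, -6], [6, -6, 8]].
An LDLᵀ factorisation of H has diagonal entries 10, 12/5, 2.
That gives 3 positive pivots.
H is positive definite, so the origin is a strict local minimum.

local minimum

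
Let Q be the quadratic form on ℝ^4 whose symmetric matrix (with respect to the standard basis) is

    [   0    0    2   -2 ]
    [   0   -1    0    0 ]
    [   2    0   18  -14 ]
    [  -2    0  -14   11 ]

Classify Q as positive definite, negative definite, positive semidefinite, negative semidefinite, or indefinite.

A is congruent to a diagonal matrix with 2 positive, 2 negative and 0 zero entries, so Q is indefinite.

indefinite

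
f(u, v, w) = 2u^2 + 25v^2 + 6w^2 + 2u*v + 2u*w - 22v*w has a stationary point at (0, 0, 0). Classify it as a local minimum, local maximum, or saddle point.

local minimum

The Hessian at the origin is H = [[4, 2, 2], [2, 50, -22], [2, -22, 12]].
Row-reducing H symmetrically gives the diagonal entries 4, 49, 10/49.
So there are 3 positive pivots.
H is positive definite, so the origin is a strict local minimum.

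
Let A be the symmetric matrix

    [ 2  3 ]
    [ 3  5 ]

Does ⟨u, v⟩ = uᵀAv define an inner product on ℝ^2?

yes

For the 2×2 matrix [[2, 3], [3, 5]]: det = 2·5 − (3)² = 1, trace = 7.
det > 0 so both eigenvalues share the sign of the trace; trace = 7 > 0 ⇒ both positive.
⟨·,·⟩ is an inner product exactly when A is positive definite.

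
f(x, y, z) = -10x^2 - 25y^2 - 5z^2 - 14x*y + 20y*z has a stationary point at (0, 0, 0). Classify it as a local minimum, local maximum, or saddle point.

local maximum

The Hessian at the origin is H = [[-20, -14, 0], [-14, -50, 20], [0, 20, -10]].
Applying the same elementary operations to the rows and columns of H produces a congruent diagonal matrix with entries -20, -201/5, -10/201.
Counting signs: 3 negative.
H is negative definite, so the origin is a strict local maximum.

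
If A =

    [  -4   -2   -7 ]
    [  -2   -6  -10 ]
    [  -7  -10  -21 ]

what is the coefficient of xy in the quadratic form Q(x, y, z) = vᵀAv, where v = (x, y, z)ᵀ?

-4

The coefficient of xy is A[1,2] + A[2,1] = 2·(-2) = -4.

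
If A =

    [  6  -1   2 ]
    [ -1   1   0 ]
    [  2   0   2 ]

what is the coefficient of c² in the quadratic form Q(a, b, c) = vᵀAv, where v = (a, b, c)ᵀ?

2

The coefficient of c² is the diagonal entry A[3,3] = 2.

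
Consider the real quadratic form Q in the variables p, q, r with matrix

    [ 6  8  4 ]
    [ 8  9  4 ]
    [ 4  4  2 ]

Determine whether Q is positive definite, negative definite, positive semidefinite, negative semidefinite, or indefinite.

Row-reducing A symmetrically gives the diagonal entries 6, -5/3, 2/5.
Counting signs: 2 positive, 1 negative.
Hence Q is indefinite.

indefinite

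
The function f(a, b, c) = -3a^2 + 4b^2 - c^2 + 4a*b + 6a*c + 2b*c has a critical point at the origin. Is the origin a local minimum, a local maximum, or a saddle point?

saddle point

The Hessian at the origin is H = [[-6, 4, 6], [4, 8, 2], [6, 2, -2]].
Symmetric row and column elimination reduces H to a congruent diagonal form with pivots -6, 32/3, 5/8.
That gives 2 positive, 1 negative pivots.
H is indefinite, so the origin is a saddle point.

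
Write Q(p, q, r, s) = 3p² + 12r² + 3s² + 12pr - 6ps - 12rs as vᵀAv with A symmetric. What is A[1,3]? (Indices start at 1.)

The coefficient of p·r in Q is 12. For a symmetric A this equals A[1,3] + A[3,1] = 2·A[1,3].
So A[1,3] = 12/2 = 6.

6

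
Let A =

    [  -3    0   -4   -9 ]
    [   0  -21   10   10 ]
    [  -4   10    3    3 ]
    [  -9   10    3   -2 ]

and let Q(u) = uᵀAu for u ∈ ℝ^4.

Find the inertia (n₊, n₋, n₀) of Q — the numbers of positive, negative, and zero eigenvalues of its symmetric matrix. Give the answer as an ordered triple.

(1, 3, 0)

Applying the same elementary operations to the rows and columns of A produces a congruent diagonal matrix with entries -3, -21, 275/21, -2/33.
Counting signs: 1 positive, 3 negative.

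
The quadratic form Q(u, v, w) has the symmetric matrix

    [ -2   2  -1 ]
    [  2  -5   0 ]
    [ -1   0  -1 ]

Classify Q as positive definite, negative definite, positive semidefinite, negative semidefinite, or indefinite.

negative definite

Applying the same elementary operations to the rows and columns of A produces a congruent diagonal matrix with entries -2, -3, -1/6.
Counting signs: 3 negative.
Hence Q is negative definite.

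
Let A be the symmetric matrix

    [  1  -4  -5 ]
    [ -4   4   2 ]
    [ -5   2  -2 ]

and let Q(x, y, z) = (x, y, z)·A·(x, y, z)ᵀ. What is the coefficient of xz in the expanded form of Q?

-10

The coefficient of xz is A[1,3] + A[3,1] = 2·(-5) = -10.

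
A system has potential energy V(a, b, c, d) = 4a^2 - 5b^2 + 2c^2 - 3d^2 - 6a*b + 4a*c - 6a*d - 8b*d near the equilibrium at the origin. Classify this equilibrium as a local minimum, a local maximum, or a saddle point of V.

saddle point

The Hessian at the origin is H = [[8, -6, 4, -6], [-6, -10, 0, -8], [4, 0, 4, 0], [-6, -8, 0, -6]].
Applying the same elementary operations to the rows and columns of H produces a congruent diagonal matrix with entries 8, -29/2, 76/29, 4/19.
Counting signs: 3 positive, 1 negative.
H is indefinite, so the origin is a saddle point.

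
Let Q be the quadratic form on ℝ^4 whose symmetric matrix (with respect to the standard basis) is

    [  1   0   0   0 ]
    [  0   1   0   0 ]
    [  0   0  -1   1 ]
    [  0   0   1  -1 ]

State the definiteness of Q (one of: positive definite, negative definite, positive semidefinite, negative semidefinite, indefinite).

indefinite

Row-reducing A symmetrically gives the diagonal entries 1, 1, -1, 0.
That gives 2 positive, 1 negative, 1 zero pivots.
Hence Q is indefinite.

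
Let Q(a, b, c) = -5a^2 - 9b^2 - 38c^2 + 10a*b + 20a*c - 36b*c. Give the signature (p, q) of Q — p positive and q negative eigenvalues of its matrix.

Write A = [[-5, 5, 10], [5, -9, -18], [10, -18, -38]].
Applying the same elementary operations to the rows and columns of A produces a congruent diagonal matrix with entries -5, -4, -2.
Counting signs: 3 negative.

(0, 3)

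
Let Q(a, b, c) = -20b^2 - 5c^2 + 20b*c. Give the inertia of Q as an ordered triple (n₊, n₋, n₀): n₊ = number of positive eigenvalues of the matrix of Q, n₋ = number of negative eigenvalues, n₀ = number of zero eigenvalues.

(0, 1, 2)

Write A = [[0, 0, 0], [0, -20, 10], [0, 10, -5]].
Congruent diagonalization of A (simultaneous row and column reduction) yields pivots 0, -20, 0.
That gives 1 negative, 2 zero pivots.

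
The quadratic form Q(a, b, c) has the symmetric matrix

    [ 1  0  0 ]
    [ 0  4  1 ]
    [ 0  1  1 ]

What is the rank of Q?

Row-reducing A symmetrically gives the diagonal entries 1, 4, 3/4.
Counting signs: 3 positive.
The rank is the number of nonzero pivots: 3.

3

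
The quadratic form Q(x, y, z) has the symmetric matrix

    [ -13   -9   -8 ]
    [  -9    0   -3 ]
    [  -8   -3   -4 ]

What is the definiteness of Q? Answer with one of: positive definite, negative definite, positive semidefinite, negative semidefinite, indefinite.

Row-reducing A symmetrically gives the diagonal entries -13, 81/13, -1/9.
Counting signs: 1 positive, 2 negative.
Hence Q is indefinite.

indefinite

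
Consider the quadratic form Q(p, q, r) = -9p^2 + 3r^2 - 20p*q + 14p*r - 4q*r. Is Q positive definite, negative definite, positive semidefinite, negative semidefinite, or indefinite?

indefinite

The associated matrix is A = [[-9, -10, 7], [-10, 0, -2], [7, -2, 3]].
Congruent diagonalization of A (simultaneous row and column reduction) yields pivots -9, 100/9, -4/25.
So there are 1 positive, 2 negative pivots.
Hence Q is indefinite.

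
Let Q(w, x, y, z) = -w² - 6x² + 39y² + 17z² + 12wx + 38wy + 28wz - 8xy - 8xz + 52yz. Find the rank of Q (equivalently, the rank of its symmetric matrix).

4

Write A = [[-1, 6, 19, 14], [6, -6, -4, -4], [19, -4, 39, 26], [14, -4, 26, 17]].
An LDLᵀ factorisation of A has diagonal entries -1, 30, -10/3, 1/5.
So there are 2 positive, 2 negative pivots.
The rank is the number of nonzero pivots: 4.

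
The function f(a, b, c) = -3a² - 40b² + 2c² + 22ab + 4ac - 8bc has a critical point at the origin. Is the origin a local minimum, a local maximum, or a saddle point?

The Hessian at the origin is H = [[-6, 22, 4], [22, -80, -8], [4, -8, 4]].
Symmetric row and column elimination reduces H to a congruent diagonal form with pivots -6, 2/3, -60.
Counting signs: 1 positive, 2 negative.
H is indefinite, so the origin is a saddle point.

saddle point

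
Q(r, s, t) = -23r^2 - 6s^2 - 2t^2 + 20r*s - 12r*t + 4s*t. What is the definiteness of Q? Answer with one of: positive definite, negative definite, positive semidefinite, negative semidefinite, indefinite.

negative definite

The symmetric matrix of Q is A = [[-23, 10, -6], [10, -6, 2], [-6, 2, -2]].
Leading principal minors: Δ_1 = -23, Δ_2 = 38, Δ_3 = -8.
The signs alternate starting with Δ_1 < 0, so by Sylvester's criterion Q is negative definite.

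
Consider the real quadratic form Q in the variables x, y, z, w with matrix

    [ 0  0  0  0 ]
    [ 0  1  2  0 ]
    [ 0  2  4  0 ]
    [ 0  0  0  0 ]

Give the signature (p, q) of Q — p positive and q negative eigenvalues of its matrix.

(1, 0)

Row-reducing A symmetrically gives the diagonal entries 0, 1, 0, 0.
That gives 1 positive, 3 zero pivots.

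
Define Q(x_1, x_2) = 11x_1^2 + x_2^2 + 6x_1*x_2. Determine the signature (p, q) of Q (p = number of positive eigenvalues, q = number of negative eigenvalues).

(2, 0)

The associated matrix is A = [[11, 3], [3, 1]].
Row-reducing A symmetrically gives the diagonal entries 11, 2/11.
So there are 2 positive pivots.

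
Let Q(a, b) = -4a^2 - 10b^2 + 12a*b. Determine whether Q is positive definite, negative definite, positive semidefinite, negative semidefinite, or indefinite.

The symmetric matrix of Q is [[-4, 6], [6, -10]].
For the 2×2 matrix [[-4, 6], [6, -10]]: det = -4·-10 − (6)² = 4, trace = -14.
det > 0 so both eigenvalues share the sign of the trace; trace = -14 < 0 ⇒ both negative.

negative definite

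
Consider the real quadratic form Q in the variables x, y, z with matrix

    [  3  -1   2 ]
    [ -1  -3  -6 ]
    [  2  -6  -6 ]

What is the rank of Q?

3

Congruent diagonalization of A (simultaneous row and column reduction) yields pivots 3, -10/3, 6/5.
That gives 2 positive, 1 negative pivots.
The rank is the number of nonzero pivots: 3.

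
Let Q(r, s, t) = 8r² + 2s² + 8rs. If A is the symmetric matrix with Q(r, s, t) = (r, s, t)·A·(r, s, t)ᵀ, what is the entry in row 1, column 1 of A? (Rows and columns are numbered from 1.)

8

The coefficient of r² in Q is 8, and that is exactly A[1,1].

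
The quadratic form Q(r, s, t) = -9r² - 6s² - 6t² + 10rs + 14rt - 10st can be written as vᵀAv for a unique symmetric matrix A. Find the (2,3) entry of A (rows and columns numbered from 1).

The coefficient of s·t in Q is -10. For a symmetric A this equals A[2,3] + A[3,2] = 2·A[2,3].
So A[2,3] = -10/2 = -5.

-5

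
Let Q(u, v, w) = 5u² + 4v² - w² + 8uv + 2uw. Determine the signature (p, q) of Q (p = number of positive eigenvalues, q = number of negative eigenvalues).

The symmetric matrix is A = [[5, 4, 1], [4, 4, 0], [1, 0, -1]].
Row-reducing A symmetrically gives the diagonal entries 5, 4/5, -2.
That gives 2 positive, 1 negative pivots.

(2, 1)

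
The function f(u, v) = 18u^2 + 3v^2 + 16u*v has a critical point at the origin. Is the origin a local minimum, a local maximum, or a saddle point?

The Hessian at the origin is H = [[36, 16], [16, 6]].
det H = 36·6 − (16)² = -40 < 0, so H is indefinite.
Therefore the origin is a saddle point.

saddle point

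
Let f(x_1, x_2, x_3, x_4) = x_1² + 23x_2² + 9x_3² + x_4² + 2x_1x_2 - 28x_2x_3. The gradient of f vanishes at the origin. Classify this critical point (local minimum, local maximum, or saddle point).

local minimum

The Hessian at the origin is H = [[2, 2, 0, 0], [2, 46, -28, 0], [0, -28, 18, 0], [0, 0, 0, 2]].
Congruent diagonalization of H (simultaneous row and column reduction) yields pivots 2, 44, 2/11, 2.
So there are 4 positive pivots.
H is positive definite, so the origin is a strict local minimum.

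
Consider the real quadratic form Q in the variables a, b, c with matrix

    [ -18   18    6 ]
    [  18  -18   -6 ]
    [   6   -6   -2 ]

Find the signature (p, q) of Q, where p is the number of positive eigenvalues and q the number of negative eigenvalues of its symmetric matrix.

(0, 1)

Congruent diagonalization of A (simultaneous row and column reduction) yields pivots -18, 0, 0.
Counting signs: 1 negative, 2 zero.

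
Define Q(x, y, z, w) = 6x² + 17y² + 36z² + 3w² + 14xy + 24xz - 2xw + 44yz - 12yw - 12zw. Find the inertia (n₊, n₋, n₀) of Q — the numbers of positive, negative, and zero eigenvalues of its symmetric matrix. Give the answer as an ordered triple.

The symmetric matrix is A = [[6, 7, 12, -1], [7, 17, 22, -6], [12, 22, 36, -6], [-1, -6, -6, 3]].
Applying the same elementary operations to the rows and columns of A produces a congruent diagonal matrix with entries 6, 53/6, 252/53, 10/63.
That gives 4 positive pivots.

(4, 0, 0)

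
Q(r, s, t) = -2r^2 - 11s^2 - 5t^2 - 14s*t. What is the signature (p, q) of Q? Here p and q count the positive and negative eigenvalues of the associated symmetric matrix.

(0, 3)

The associated matrix is A = [[-2, 0, 0], [0, -11, -7], [0, -7, -5]].
Congruent diagonalization of A (simultaneous row and column reduction) yields pivots -2, -11, -6/11.
That gives 3 negative pivots.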